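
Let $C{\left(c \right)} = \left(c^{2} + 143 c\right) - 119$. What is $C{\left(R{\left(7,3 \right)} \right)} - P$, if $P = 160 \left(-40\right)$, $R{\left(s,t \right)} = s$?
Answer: $7331$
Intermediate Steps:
$C{\left(c \right)} = -119 + c^{2} + 143 c$
$P = -6400$
$C{\left(R{\left(7,3 \right)} \right)} - P = \left(-119 + 7^{2} + 143 \cdot 7\right) - -6400 = \left(-119 + 49 + 1001\right) + 6400 = 931 + 6400 = 7331$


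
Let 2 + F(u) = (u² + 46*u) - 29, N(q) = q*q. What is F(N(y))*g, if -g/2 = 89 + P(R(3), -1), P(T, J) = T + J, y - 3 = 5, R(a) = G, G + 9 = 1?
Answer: -1121440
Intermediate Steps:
G = -8 (G = -9 + 1 = -8)
R(a) = -8
y = 8 (y = 3 + 5 = 8)
N(q) = q²
F(u) = -31 + u² + 46*u (F(u) = -2 + ((u² + 46*u) - 29) = -2 + (-29 + u² + 46*u) = -31 + u² + 46*u)
P(T, J) = J + T
g = -160 (g = -2*(89 + (-1 - 8)) = -2*(89 - 9) = -2*80 = -160)
F(N(y))*g = (-31 + (8²)² + 46*8²)*(-160) = (-31 + 64² + 46*64)*(-160) = (-31 + 4096 + 2944)*(-160) = 7009*(-160) = -1121440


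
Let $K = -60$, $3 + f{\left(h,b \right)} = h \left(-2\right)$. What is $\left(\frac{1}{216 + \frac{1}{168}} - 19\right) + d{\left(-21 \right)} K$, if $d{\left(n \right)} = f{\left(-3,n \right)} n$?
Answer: $\frac{136483097}{36289} \approx 3761.0$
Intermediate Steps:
$f{\left(h,b \right)} = -3 - 2 h$ ($f{\left(h,b \right)} = -3 + h \left(-2\right) = -3 - 2 h$)
$d{\left(n \right)} = 3 n$ ($d{\left(n \right)} = \left(-3 - -6\right) n = \left(-3 + 6\right) n = 3 n$)
$\left(\frac{1}{216 + \frac{1}{168}} - 19\right) + d{\left(-21 \right)} K = \left(\frac{1}{216 + \frac{1}{168}} - 19\right) + 3 \left(-21\right) \left(-60\right) = \left(\frac{1}{216 + \frac{1}{168}} - 19\right) - -3780 = \left(\frac{1}{\frac{36289}{168}} - 19\right) + 3780 = \left(\frac{168}{36289} - 19\right) + 3780 = - \frac{689323}{36289} + 3780 = \frac{136483097}{36289}$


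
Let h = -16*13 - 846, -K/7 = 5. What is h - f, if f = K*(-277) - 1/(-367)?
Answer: -3944884/367 ≈ -10749.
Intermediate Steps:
K = -35 (K = -7*5 = -35)
h = -1054 (h = -208 - 846 = -1054)
f = 3558066/367 (f = -35*(-277) - 1/(-367) = 9695 - 1*(-1/367) = 9695 + 1/367 = 3558066/367 ≈ 9695.0)
h - f = -1054 - 1*3558066/367 = -1054 - 3558066/367 = -3944884/367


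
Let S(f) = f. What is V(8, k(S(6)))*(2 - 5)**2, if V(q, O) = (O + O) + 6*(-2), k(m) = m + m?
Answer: 108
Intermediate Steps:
k(m) = 2*m
V(q, O) = -12 + 2*O (V(q, O) = 2*O - 12 = -12 + 2*O)
V(8, k(S(6)))*(2 - 5)**2 = (-12 + 2*(2*6))*(2 - 5)**2 = (-12 + 2*12)*(-3)**2 = (-12 + 24)*9 = 12*9 = 108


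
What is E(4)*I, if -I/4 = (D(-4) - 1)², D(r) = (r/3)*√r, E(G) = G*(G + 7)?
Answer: 9680/9 - 2816*I/3 ≈ 1075.6 - 938.67*I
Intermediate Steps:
E(G) = G*(7 + G)
D(r) = r^(3/2)/3 (D(r) = (r*(⅓))*√r = (r/3)*√r = r^(3/2)/3)
I = -4*(-1 - 8*I/3)² (I = -4*((-4)^(3/2)/3 - 1)² = -4*((-8*I)/3 - 1)² = -4*(-8*I/3 - 1)² = -4*(-1 - 8*I/3)² ≈ 24.444 - 21.333*I)
E(4)*I = (4*(7 + 4))*(220/9 - 64*I/3) = (4*11)*(220/9 - 64*I/3) = 44*(220/9 - 64*I/3) = 9680/9 - 2816*I/3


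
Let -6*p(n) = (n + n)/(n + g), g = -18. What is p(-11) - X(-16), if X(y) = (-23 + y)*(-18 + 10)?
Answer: -27155/87 ≈ -312.13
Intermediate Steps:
p(n) = -n/(3*(-18 + n)) (p(n) = -(n + n)/(6*(n - 18)) = -2*n/(6*(-18 + n)) = -n/(3*(-18 + n)))
X(y) = 184 - 8*y (X(y) = (-23 + y)*(-8) = 184 - 8*y)
p(-11) - X(-16) = -1*(-11)/(-54 + 3*(-11)) - (184 - 8*(-16)) = -1*(-11)/(-54 - 33) - (184 + 128) = -1*(-11)/(-87) - 1*312 = -1*(-11)*(-1/87) - 312 = -11/87 - 312 = -27155/87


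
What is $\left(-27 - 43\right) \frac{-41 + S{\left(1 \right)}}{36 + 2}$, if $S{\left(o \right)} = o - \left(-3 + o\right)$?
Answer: $70$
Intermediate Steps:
$S{\left(o \right)} = 3$
$\left(-27 - 43\right) \frac{-41 + S{\left(1 \right)}}{36 + 2} = \left(-27 - 43\right) \frac{-41 + 3}{36 + 2} = - 70 \left(- \frac{38}{38}\right) = - 70 \left(\left(-38\right) \frac{1}{38}\right) = \left(-70\right) \left(-1\right) = 70$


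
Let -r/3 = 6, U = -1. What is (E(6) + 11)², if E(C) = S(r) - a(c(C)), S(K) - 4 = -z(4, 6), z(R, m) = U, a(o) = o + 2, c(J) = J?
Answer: 64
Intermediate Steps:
a(o) = 2 + o
z(R, m) = -1
r = -18 (r = -3*6 = -18)
S(K) = 5 (S(K) = 4 - 1*(-1) = 4 + 1 = 5)
E(C) = 3 - C (E(C) = 5 - (2 + C) = 5 + (-2 - C) = 3 - C)
(E(6) + 11)² = ((3 - 1*6) + 11)² = ((3 - 6) + 11)² = (-3 + 11)² = 8² = 64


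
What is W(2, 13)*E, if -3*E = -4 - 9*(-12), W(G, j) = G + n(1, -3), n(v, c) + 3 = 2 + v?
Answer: -208/3 ≈ -69.333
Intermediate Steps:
n(v, c) = -1 + v (n(v, c) = -3 + (2 + v) = -1 + v)
W(G, j) = G (W(G, j) = G + (-1 + 1) = G + 0 = G)
E = -104/3 (E = -(-4 - 9*(-12))/3 = -(-4 + 108)/3 = -⅓*104 = -104/3 ≈ -34.667)
W(2, 13)*E = 2*(-104/3) = -208/3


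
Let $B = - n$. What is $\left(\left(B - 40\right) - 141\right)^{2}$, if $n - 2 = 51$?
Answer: $54756$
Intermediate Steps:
$n = 53$ ($n = 2 + 51 = 53$)
$B = -53$ ($B = \left(-1\right) 53 = -53$)
$\left(\left(B - 40\right) - 141\right)^{2} = \left(\left(-53 - 40\right) - 141\right)^{2} = \left(-93 - 141\right)^{2} = \left(-234\right)^{2} = 54756$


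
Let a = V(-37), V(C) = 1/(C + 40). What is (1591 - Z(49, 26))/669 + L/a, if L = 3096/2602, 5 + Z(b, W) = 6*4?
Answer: 1717336/290123 ≈ 5.9193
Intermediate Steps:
Z(b, W) = 19 (Z(b, W) = -5 + 6*4 = -5 + 24 = 19)
V(C) = 1/(40 + C)
a = ⅓ (a = 1/(40 - 37) = 1/3 = ⅓ ≈ 0.33333)
L = 1548/1301 (L = 3096*(1/2602) = 1548/1301 ≈ 1.1899)
(1591 - Z(49, 26))/669 + L/a = (1591 - 1*19)/669 + 1548/(1301*(⅓)) = (1591 - 19)*(1/669) + (1548/1301)*3 = 1572*(1/669) + 4644/1301 = 524/223 + 4644/1301 = 1717336/290123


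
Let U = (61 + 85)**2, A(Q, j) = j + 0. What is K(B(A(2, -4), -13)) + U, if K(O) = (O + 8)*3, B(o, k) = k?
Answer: 21301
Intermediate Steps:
A(Q, j) = j
U = 21316 (U = 146**2 = 21316)
K(O) = 24 + 3*O (K(O) = (8 + O)*3 = 24 + 3*O)
K(B(A(2, -4), -13)) + U = (24 + 3*(-13)) + 21316 = (24 - 39) + 21316 = -15 + 21316 = 21301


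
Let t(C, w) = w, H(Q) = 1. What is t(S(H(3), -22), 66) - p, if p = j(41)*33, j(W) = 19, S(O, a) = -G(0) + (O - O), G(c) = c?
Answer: -561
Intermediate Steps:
S(O, a) = 0 (S(O, a) = -1*0 + (O - O) = 0 + 0 = 0)
p = 627 (p = 19*33 = 627)
t(S(H(3), -22), 66) - p = 66 - 1*627 = 66 - 627 = -561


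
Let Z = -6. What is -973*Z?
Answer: 5838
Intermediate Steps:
-973*Z = -973*(-6) = 5838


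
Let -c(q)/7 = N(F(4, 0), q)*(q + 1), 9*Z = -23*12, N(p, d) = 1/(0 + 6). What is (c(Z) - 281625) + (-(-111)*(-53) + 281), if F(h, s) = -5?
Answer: -5169463/18 ≈ -2.8719e+5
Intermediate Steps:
N(p, d) = 1/6
Z = -92/3 (Z = (-23*12)/9 = (1/9)*(-276) = -92/3 ≈ -30.667)
c(q) = -7/6 - 7*q/6 (c(q) = -7*(q + 1)/6 = -7*(1 + q)/6 = -7*(1/6 + q/6) = -7/6 - 7*q/6)
(c(Z) - 281625) + (-(-111)*(-53) + 281) = ((-7/6 - 7/6*(-92/3)) - 281625) + (-(-111)*(-53) + 281) = ((-7/6 + 322/9) - 281625) + (-111*53 + 281) = (623/18 - 281625) + (-5883 + 281) = -5068627/18 - 5602 = -5169463/18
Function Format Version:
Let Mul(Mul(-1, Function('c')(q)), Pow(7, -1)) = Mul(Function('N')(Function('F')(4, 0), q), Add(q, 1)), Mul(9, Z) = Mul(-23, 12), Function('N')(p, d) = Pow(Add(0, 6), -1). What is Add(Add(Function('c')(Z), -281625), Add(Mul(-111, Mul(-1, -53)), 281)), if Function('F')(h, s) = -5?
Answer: Rational(-5169463, 18) ≈ -2.8719e+5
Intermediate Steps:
Function('N')(p, d) = Rational(1, 6) (Function('N')(p, d) = Pow(6, -1) = Rational(1, 6))
Z = Rational(-92, 3) (Z = Mul(Rational(1, 9), Mul(-23, 12)) = Mul(Rational(1, 9), -276) = Rational(-92, 3) ≈ -30.667)
Function('c')(q) = Add(Rational(-7, 6), Mul(Rational(-7, 6), q)) (Function('c')(q) = Mul(-7, Mul(Rational(1, 6), Add(q, 1))) = Mul(-7, Mul(Rational(1, 6), Add(1, q))) = Mul(-7, Add(Rational(1, 6), Mul(Rational(1, 6), q))) = Add(Rational(-7, 6), Mul(Rational(-7, 6), q)))
Add(Add(Function('c')(Z), -281625), Add(Mul(-111, Mul(-1, -53)), 281)) = Add(Add(Add(Rational(-7, 6), Mul(Rational(-7, 6), Rational(-92, 3))), -281625), Add(Mul(-111, Mul(-1, -53)), 281)) = Add(Add(Add(Rational(-7, 6), Rational(322, 9)), -281625), Add(Mul(-111, 53), 281)) = Add(Add(Rational(623, 18), -281625), Add(-5883, 281)) = Add(Rational(-5068627, 18), -5602) = Rational(-5169463, 18)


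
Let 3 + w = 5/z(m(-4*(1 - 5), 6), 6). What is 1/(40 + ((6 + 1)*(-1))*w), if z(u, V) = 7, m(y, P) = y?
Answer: 1/56 ≈ 0.017857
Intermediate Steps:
w = -16/7 (w = -3 + 5/7 = -16/7 ≈ -2.2857)
1/(40 + ((6 + 1)*(-1))*w) = 1/(40 + ((6 + 1)*(-1))*(-16/7)) = 1/(40 + (7*(-1))*(-16/7)) = 1/(40 - 7*(-16/7)) = 1/(40 + 16) = 1/56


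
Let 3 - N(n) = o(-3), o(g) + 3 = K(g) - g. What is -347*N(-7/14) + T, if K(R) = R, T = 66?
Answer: -2016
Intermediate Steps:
o(g) = -3 (o(g) = -3 + (g - g) = -3 + 0 = -3)
N(n) = 6 (N(n) = 3 - 1*(-3) = 3 + 3 = 6)
-347*N(-7/14) + T = -347*6 + 66 = -2082 + 66 = -2016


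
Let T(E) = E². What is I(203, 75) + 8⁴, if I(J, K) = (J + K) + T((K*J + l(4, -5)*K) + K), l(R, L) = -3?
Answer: 227259999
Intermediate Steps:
I(J, K) = J + K + (-2*K + J*K)² (I(J, K) = (J + K) + ((K*J - 3*K) + K)² = (J + K) + ((J*K - 3*K) + K)² = (J + K) + ((-3*K + J*K) + K)² = (J + K) + (-2*K + J*K)² = J + K + (-2*K + J*K)²)
I(203, 75) + 8⁴ = (203 + 75 + 75²*(-2 + 203)²) + 8⁴ = (203 + 75 + 5625*201²) + 4096 = (203 + 75 + 5625*40401) + 4096 = (203 + 75 + 227255625) + 4096 = 227255903 + 4096 = 227259999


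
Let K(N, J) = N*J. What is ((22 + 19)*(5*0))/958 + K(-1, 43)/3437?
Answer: -43/3437 ≈ -0.012511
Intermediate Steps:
K(N, J) = J*N
((22 + 19)*(5*0))/958 + K(-1, 43)/3437 = ((22 + 19)*(5*0))/958 + (43*(-1))/3437 = (41*0)*(1/958) - 43*1/3437 = 0*(1/958) - 43/3437 = 0 - 43/3437 = -43/3437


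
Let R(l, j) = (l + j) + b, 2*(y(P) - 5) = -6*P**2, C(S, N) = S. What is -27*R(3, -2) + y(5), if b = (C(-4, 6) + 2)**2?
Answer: -205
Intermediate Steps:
y(P) = 5 - 3*P**2 (y(P) = 5 + (-6*P**2)/2 = 5 - 3*P**2)
b = 4 (b = (-4 + 2)**2 = (-2)**2 = 4)
R(l, j) = 4 + j + l (R(l, j) = (l + j) + 4 = (j + l) + 4 = 4 + j + l)
-27*R(3, -2) + y(5) = -27*(4 - 2 + 3) + (5 - 3*5**2) = -27*5 + (5 - 3*25) = -135 + (5 - 75) = -135 - 70 = -205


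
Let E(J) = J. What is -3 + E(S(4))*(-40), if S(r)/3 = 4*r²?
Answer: -7683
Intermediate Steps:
S(r) = 12*r² (S(r) = 3*(4*r²) = 12*r²)
-3 + E(S(4))*(-40) = -3 + (12*4²)*(-40) = -3 + (12*16)*(-40) = -3 + 192*(-40) = -3 - 7680 = -7683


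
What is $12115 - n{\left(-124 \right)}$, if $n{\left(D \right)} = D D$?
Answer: $-3261$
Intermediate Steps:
$n{\left(D \right)} = D^{2}$
$12115 - n{\left(-124 \right)} = 12115 - \left(-124\right)^{2} = 12115 - 15376 = -3261$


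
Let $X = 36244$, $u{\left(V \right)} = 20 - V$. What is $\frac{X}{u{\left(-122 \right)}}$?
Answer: $\frac{18122}{71} \approx 255.24$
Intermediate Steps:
$\frac{X}{u{\left(-122 \right)}} = \frac{36244}{20 - -122} = \frac{36244}{20 + 122} = \frac{36244}{142} = 36244 \cdot \frac{1}{142} = \frac{18122}{71}$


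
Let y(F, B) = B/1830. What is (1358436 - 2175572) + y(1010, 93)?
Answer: -498452929/610 ≈ -8.1714e+5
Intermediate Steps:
y(F, B) = B/1830 (y(F, B) = B*(1/1830) = B/1830)
(1358436 - 2175572) + y(1010, 93) = (1358436 - 2175572) + (1/1830)*93 = -817136 + 31/610 = -498452929/610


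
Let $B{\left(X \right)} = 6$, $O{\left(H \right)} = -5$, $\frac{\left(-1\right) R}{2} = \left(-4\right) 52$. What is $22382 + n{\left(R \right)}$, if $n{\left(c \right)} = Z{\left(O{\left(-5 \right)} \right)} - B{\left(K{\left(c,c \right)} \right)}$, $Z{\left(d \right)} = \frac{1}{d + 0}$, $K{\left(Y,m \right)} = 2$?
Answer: $\frac{111879}{5} \approx 22376.0$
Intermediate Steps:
$R = 416$ ($R = - 2 \left(\left(-4\right) 52\right) = \left(-2\right) \left(-208\right) = 416$)
$Z{\left(d \right)} = \frac{1}{d}$
$n{\left(c \right)} = - \frac{31}{5}$ ($n{\left(c \right)} = \frac{1}{-5} - 6 = - \frac{1}{5} - 6 = - \frac{31}{5}$)
$22382 + n{\left(R \right)} = 22382 - \frac{31}{5} = \frac{111879}{5}$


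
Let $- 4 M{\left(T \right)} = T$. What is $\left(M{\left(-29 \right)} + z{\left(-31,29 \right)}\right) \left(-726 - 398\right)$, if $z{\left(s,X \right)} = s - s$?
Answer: $-8149$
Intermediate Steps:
$M{\left(T \right)} = - \frac{T}{4}$
$z{\left(s,X \right)} = 0$
$\left(M{\left(-29 \right)} + z{\left(-31,29 \right)}\right) \left(-726 - 398\right) = \left(\left(- \frac{1}{4}\right) \left(-29\right) + 0\right) \left(-726 - 398\right) = \left(\frac{29}{4} + 0\right) \left(-726 - 398\right) = \frac{29}{4} \left(-1124\right) = -8149$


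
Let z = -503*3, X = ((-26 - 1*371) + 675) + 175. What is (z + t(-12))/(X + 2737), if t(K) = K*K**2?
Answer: -3237/3190 ≈ -1.0147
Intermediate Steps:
X = 453 (X = ((-26 - 371) + 675) + 175 = (-397 + 675) + 175 = 278 + 175 = 453)
z = -1509
t(K) = K**3
(z + t(-12))/(X + 2737) = (-1509 + (-12)**3)/(453 + 2737) = (-1509 - 1728)/3190 = -3237*1/3190 = -3237/3190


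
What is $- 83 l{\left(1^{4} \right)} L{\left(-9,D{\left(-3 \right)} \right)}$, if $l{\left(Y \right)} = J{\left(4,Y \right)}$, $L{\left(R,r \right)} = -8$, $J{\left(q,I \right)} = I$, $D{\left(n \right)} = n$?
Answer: $664$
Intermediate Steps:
$l{\left(Y \right)} = Y$
$- 83 l{\left(1^{4} \right)} L{\left(-9,D{\left(-3 \right)} \right)} = - 83 \cdot 1^{4} \left(-8\right) = \left(-83\right) 1 \left(-8\right) = \left(-83\right) \left(-8\right) = 664$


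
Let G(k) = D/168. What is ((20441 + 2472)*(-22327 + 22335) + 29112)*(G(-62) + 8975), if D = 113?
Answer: 40038105976/21 ≈ 1.9066e+9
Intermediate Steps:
G(k) = 113/168
((20441 + 2472)*(-22327 + 22335) + 29112)*(G(-62) + 8975) = ((20441 + 2472)*(-22327 + 22335) + 29112)*(113/168 + 8975) = (22913*8 + 29112)*(1507913/168) = (183304 + 29112)*(1507913/168) = 212416*(1507913/168) = 40038105976/21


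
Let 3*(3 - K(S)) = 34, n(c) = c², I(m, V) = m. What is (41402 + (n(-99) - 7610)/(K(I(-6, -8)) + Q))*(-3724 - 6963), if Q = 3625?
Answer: -685827954793/1550 ≈ -4.4247e+8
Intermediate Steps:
K(S) = -25/3 (K(S) = 3 - ⅓*34 = 3 - 34/3 = -25/3)
(41402 + (n(-99) - 7610)/(K(I(-6, -8)) + Q))*(-3724 - 6963) = (41402 + ((-99)² - 7610)/(-25/3 + 3625))*(-3724 - 6963) = (41402 + (9801 - 7610)/(10850/3))*(-10687) = (41402 + 2191*(3/10850))*(-10687) = (41402 + 939/1550)*(-10687) = (64174039/1550)*(-10687) = -685827954793/1550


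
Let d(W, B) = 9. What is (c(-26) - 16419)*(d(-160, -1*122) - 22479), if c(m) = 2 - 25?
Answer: 369451740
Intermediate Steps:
c(m) = -23
(c(-26) - 16419)*(d(-160, -1*122) - 22479) = (-23 - 16419)*(9 - 22479) = -16442*(-22470) = 369451740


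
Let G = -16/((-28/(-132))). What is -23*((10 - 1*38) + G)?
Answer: 16652/7 ≈ 2378.9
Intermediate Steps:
G = -528/7 (G = -16/((-28*(-1/132))) = -16/7/33 = -16*33/7 = -528/7 ≈ -75.429)
-23*((10 - 1*38) + G) = -23*((10 - 1*38) - 528/7) = -23*((10 - 38) - 528/7) = -23*(-28 - 528/7) = -23*(-724/7) = 16652/7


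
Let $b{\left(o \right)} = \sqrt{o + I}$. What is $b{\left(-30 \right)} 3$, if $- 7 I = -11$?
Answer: $\frac{3 i \sqrt{1393}}{7} \approx 15.996 i$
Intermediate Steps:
$I = \frac{11}{7}$ ($I = \left(- \frac{1}{7}\right) \left(-11\right) = \frac{11}{7} \approx 1.5714$)
$b{\left(o \right)} = \sqrt{\frac{11}{7} + o}$ ($b{\left(o \right)} = \sqrt{o + \frac{11}{7}} = \sqrt{\frac{11}{7} + o}$)
$b{\left(-30 \right)} 3 = \frac{\sqrt{77 + 49 \left(-30\right)}}{7} \cdot 3 = \frac{\sqrt{77 - 1470}}{7} \cdot 3 = \frac{\sqrt{-1393}}{7} \cdot 3 = \frac{i \sqrt{1393}}{7} \cdot 3 = \frac{3 i \sqrt{1393}}{7}$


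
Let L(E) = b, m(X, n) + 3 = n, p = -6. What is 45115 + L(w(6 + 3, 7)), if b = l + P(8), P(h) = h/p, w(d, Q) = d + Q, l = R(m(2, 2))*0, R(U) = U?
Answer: 135341/3 ≈ 45114.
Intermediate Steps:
m(X, n) = -3 + n
l = 0 (l = (-3 + 2)*0 = -1*0 = 0)
w(d, Q) = Q + d
P(h) = -h/6 (P(h) = h/(-6) = h*(-⅙) = -h/6)
b = -4/3 (b = 0 - ⅙*8 = 0 - 4/3 = -4/3 ≈ -1.3333)
L(E) = -4/3
45115 + L(w(6 + 3, 7)) = 45115 - 4/3 = 135341/3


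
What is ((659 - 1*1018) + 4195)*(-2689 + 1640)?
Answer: -4023964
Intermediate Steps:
((659 - 1*1018) + 4195)*(-2689 + 1640) = ((659 - 1018) + 4195)*(-1049) = (-359 + 4195)*(-1049) = 3836*(-1049) = -4023964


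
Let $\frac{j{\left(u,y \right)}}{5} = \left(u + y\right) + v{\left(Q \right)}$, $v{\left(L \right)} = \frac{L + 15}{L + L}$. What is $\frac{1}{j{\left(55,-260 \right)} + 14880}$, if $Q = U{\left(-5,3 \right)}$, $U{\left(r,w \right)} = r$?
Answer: $\frac{1}{13850} \approx 7.2202 \cdot 10^{-5}$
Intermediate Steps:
$Q = -5$
$v{\left(L \right)} = \frac{15 + L}{2 L}$
$j{\left(u,y \right)} = -5 + 5 u + 5 y$ ($j{\left(u,y \right)} = 5 \left(\left(u + y\right) + \frac{15 - 5}{2 \left(-5\right)}\right) = 5 \left(\left(u + y\right) + \frac{1}{2} \left(- \frac{1}{5}\right) 10\right) = 5 \left(\left(u + y\right) - 1\right) = 5 \left(-1 + u + y\right) = -5 + 5 u + 5 y$)
$\frac{1}{j{\left(55,-260 \right)} + 14880} = \frac{1}{\left(-5 + 5 \cdot 55 + 5 \left(-260\right)\right) + 14880} = \frac{1}{\left(-5 + 275 - 1300\right) + 14880} = \frac{1}{-1030 + 14880} = \frac{1}{13850}$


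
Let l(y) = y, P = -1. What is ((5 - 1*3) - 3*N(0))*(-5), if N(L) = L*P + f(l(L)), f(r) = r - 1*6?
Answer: -100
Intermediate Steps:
f(r) = -6 + r (f(r) = r - 6 = -6 + r)
N(L) = -6 (N(L) = L*(-1) + (-6 + L) = -L + (-6 + L) = -6)
((5 - 1*3) - 3*N(0))*(-5) = ((5 - 1*3) - 3*(-6))*(-5) = ((5 - 3) + 18)*(-5) = (2 + 18)*(-5) = 20*(-5) = -100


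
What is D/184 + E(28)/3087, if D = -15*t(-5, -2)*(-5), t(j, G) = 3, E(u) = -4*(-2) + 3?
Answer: 696599/568008 ≈ 1.2264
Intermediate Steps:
E(u) = 11 (E(u) = 8 + 3 = 11)
D = 225 (D = -15*3*(-5) = -45*(-5) = 225)
D/184 + E(28)/3087 = 225/184 + 11/3087 = 696599/568008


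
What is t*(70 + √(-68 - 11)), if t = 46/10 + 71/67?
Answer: 26544/67 + 1896*I*√79/335 ≈ 396.18 + 50.305*I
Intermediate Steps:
t = 1896/335 (t = 46*(⅒) + 71*(1/67) = 23/5 + 71/67 = 1896/335 ≈ 5.6597)
t*(70 + √(-68 - 11)) = 1896*(70 + √(-68 - 11))/335 = 1896*(70 + √(-79))/335 = 1896*(70 + I*√79)/335 = 26544/67 + 1896*I*√79/335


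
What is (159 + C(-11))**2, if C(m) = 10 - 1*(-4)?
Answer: 29929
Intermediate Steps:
C(m) = 14 (C(m) = 10 + 4 = 14)
(159 + C(-11))**2 = (159 + 14)**2 = 173**2 = 29929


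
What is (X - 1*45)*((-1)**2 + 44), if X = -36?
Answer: -3645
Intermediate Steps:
(X - 1*45)*((-1)**2 + 44) = (-36 - 1*45)*((-1)**2 + 44) = (-36 - 45)*(1 + 44) = -81*45 = -3645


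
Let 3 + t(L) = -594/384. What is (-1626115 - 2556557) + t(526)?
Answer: -267691299/64 ≈ -4.1827e+6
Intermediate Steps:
t(L) = -291/64 (t(L) = -3 - 594/384 = -3 - 594*1/384 = -3 - 99/64 = -291/64)
(-1626115 - 2556557) + t(526) = (-1626115 - 2556557) - 291/64 = -4182672 - 291/64 = -267691299/64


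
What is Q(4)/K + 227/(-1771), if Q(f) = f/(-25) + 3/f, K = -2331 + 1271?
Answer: -24166489/187726000 ≈ -0.12873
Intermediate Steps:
K = -1060
Q(f) = 3/f - f/25 (Q(f) = f*(-1/25) + 3/f = -f/25 + 3/f = 3/f - f/25)
Q(4)/K + 227/(-1771) = (3/4 - 1/25*4)/(-1060) + 227/(-1771) = (3*(¼) - 4/25)*(-1/1060) + 227*(-1/1771) = (¾ - 4/25)*(-1/1060) - 227/1771 = (59/100)*(-1/1060) - 227/1771 = -59/106000 - 227/1771 = -24166489/187726000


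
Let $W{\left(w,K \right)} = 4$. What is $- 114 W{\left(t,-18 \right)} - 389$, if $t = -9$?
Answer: $-845$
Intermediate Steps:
$- 114 W{\left(t,-18 \right)} - 389 = \left(-114\right) 4 - 389 = -456 - 389 = -845$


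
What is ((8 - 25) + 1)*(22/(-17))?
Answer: 352/17 ≈ 20.706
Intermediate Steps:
((8 - 25) + 1)*(22/(-17)) = (-17 + 1)*(22*(-1/17)) = -16*(-22/17) = 352/17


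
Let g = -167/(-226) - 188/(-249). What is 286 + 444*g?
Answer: 8903648/9379 ≈ 949.32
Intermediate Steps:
g = 84071/56274 (g = -167*(-1/226) - 188*(-1/249) = 167/226 + 188/249 = 84071/56274 ≈ 1.4940)
286 + 444*g = 286 + 444*(84071/56274) = 286 + 6221254/9379 = 8903648/9379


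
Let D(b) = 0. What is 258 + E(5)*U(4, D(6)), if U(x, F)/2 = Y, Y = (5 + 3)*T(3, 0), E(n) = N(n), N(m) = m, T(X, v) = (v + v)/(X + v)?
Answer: 258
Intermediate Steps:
T(X, v) = 2*v/(X + v) (T(X, v) = (2*v)/(X + v) = 2*v/(X + v))
E(n) = n
Y = 0 (Y = (5 + 3)*(2*0/(3 + 0)) = 8*(2*0/3) = 8*(2*0*(1/3)) = 8*0 = 0)
U(x, F) = 0 (U(x, F) = 2*0 = 0)
258 + E(5)*U(4, D(6)) = 258 + 5*0 = 258 + 0 = 258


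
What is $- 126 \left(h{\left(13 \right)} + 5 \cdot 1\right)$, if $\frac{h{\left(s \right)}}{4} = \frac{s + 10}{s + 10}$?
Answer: $-1134$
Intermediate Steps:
$h{\left(s \right)} = 4$ ($h{\left(s \right)} = 4 \frac{s + 10}{s + 10} = 4 \frac{10 + s}{10 + s} = 4 \cdot 1 = 4$)
$- 126 \left(h{\left(13 \right)} + 5 \cdot 1\right) = - 126 \left(4 + 5 \cdot 1\right) = - 126 \left(4 + 5\right) = \left(-126\right) 9 = -1134$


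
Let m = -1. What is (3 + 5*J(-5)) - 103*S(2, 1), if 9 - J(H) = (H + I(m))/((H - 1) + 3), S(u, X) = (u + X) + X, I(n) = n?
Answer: -374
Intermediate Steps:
S(u, X) = u + 2*X (S(u, X) = (X + u) + X = u + 2*X)
J(H) = 9 - (-1 + H)/(2 + H) (J(H) = 9 - (H - 1)/((H - 1) + 3) = 9 - (-1 + H)/((-1 + H) + 3) = 9 - (-1 + H)/(2 + H))
(3 + 5*J(-5)) - 103*S(2, 1) = (3 + 5*((19 + 8*(-5))/(2 - 5))) - 103*(2 + 2*1) = (3 + 5*((19 - 40)/(-3))) - 103*(2 + 2) = (3 + 5*(-⅓*(-21))) - 103*4 = (3 + 5*7) - 412 = (3 + 35) - 412 = 38 - 412 = -374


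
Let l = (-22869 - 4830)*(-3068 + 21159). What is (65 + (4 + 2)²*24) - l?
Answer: 501103538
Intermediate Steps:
l = -501102609 (l = -27699*18091 = -501102609)
(65 + (4 + 2)²*24) - l = (65 + (4 + 2)²*24) - 1*(-501102609) = (65 + 6²*24) + 501102609 = (65 + 36*24) + 501102609 = (65 + 864) + 501102609 = 929 + 501102609 = 501103538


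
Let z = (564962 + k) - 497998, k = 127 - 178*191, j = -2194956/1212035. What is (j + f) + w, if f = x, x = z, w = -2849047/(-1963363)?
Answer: 78749386696203182/2379664673705 ≈ 33093.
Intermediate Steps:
j = -2194956/1212035 (j = -2194956*1/1212035 = -2194956/1212035 ≈ -1.8110)
w = 2849047/1963363 (w = -2849047*(-1/1963363) = 2849047/1963363 ≈ 1.4511)
k = -33871 (k = 127 - 33998 = -33871)
z = 33093 (z = (564962 - 33871) - 497998 = 531091 - 497998 = 33093)
x = 33093
f = 33093
(j + f) + w = (-2194956/1212035 + 33093) + 2849047/1963363 = 40107679299/1212035 + 2849047/1963363 = 78749386696203182/2379664673705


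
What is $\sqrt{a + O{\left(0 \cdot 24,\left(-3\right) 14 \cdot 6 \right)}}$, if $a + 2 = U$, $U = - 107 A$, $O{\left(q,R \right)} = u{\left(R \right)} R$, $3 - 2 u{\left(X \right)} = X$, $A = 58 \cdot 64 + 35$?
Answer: $i \sqrt{433061} \approx 658.07 i$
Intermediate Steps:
$A = 3747$ ($A = 3712 + 35 = 3747$)
$u{\left(X \right)} = \frac{3}{2} - \frac{X}{2}$
$O{\left(q,R \right)} = R \left(\frac{3}{2} - \frac{R}{2}\right)$ ($O{\left(q,R \right)} = \left(\frac{3}{2} - \frac{R}{2}\right) R = R \left(\frac{3}{2} - \frac{R}{2}\right)$)
$U = -400929$ ($U = \left(-107\right) 3747 = -400929$)
$a = -400931$ ($a = -2 - 400929 = -400931$)
$\sqrt{a + O{\left(0 \cdot 24,\left(-3\right) 14 \cdot 6 \right)}} = \sqrt{-400931 + \frac{\left(-3\right) 14 \cdot 6 \left(3 - \left(-3\right) 14 \cdot 6\right)}{2}} = \sqrt{-400931 + \frac{\left(-42\right) 6 \left(3 - \left(-42\right) 6\right)}{2}} = \sqrt{-400931 + \frac{1}{2} \left(-252\right) \left(3 - -252\right)} = \sqrt{-400931 + \frac{1}{2} \left(-252\right) \left(3 + 252\right)} = \sqrt{-400931 + \frac{1}{2} \left(-252\right) 255} = \sqrt{-400931 - 32130} = \sqrt{-433061} = i \sqrt{433061}$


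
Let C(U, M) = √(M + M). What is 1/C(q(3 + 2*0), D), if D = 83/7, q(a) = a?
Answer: √1162/166 ≈ 0.20535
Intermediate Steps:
D = 83/7 (D = 83*(⅐) = 83/7 ≈ 11.857)
C(U, M) = √2*√M (C(U, M) = √(2*M) = √2*√M)
1/C(q(3 + 2*0), D) = 1/(√2*√(83/7)) = 1/(√2*(√581/7)) = 1/(√1162/7) = √1162/166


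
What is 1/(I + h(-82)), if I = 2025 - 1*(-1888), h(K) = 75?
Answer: 1/3988 ≈ 0.00025075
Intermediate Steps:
I = 3913 (I = 2025 + 1888 = 3913)
1/(I + h(-82)) = 1/(3913 + 75) = 1/3988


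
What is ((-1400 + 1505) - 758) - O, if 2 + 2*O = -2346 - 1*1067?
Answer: 2109/2 ≈ 1054.5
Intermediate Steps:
O = -3415/2 (O = -1 + (-2346 - 1*1067)/2 = -1 + (-2346 - 1067)/2 = -1 + (½)*(-3413) = -1 - 3413/2 = -3415/2 ≈ -1707.5)
((-1400 + 1505) - 758) - O = ((-1400 + 1505) - 758) - 1*(-3415/2) = (105 - 758) + 3415/2 = -653 + 3415/2 = 2109/2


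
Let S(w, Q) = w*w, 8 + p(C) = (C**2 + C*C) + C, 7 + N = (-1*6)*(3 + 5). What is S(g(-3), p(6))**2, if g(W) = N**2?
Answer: 83733937890625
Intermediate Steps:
N = -55 (N = -7 + (-1*6)*(3 + 5) = -7 - 6*8 = -7 - 48 = -55)
p(C) = -8 + C + 2*C**2 (p(C) = -8 + ((C**2 + C*C) + C) = -8 + ((C**2 + C**2) + C) = -8 + (2*C**2 + C) = -8 + (C + 2*C**2) = -8 + C + 2*C**2)
g(W) = 3025 (g(W) = (-55)**2 = 3025)
S(w, Q) = w**2
S(g(-3), p(6))**2 = (3025**2)**2 = 9150625**2 = 83733937890625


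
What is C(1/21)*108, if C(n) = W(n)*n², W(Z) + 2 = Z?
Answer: -164/343 ≈ -0.47813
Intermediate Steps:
W(Z) = -2 + Z
C(n) = n²*(-2 + n) (C(n) = (-2 + n)*n² = n²*(-2 + n))
C(1/21)*108 = ((1/21)²*(-2 + 1/21))*108 = ((1/441)*(-41/21))*108 = -41/9261*108 = -164/343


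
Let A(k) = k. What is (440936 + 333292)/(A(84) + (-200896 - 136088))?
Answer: -64519/28075 ≈ -2.2981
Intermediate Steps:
(440936 + 333292)/(A(84) + (-200896 - 136088)) = (440936 + 333292)/(84 + (-200896 - 136088)) = 774228/(84 - 336984) = 774228/(-336900) = 774228*(-1/336900) = -64519/28075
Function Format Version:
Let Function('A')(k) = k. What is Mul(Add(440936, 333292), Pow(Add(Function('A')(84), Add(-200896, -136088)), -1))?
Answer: Rational(-64519, 28075) ≈ -2.2981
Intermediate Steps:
Mul(Add(440936, 333292), Pow(Add(Function('A')(84), Add(-200896, -136088)), -1)) = Mul(Add(440936, 333292), Pow(Add(84, Add(-200896, -136088)), -1)) = Mul(774228, Pow(Add(84, -336984), -1)) = Mul(774228, Pow(-336900, -1)) = Mul(774228, Rational(-1, 336900)) = Rational(-64519, 28075)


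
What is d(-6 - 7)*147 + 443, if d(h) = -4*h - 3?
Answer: 7646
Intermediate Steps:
d(h) = -3 - 4*h
d(-6 - 7)*147 + 443 = (-3 - 4*(-6 - 7))*147 + 443 = (-3 - 4*(-13))*147 + 443 = (-3 + 52)*147 + 443 = 49*147 + 443 = 7203 + 443 = 7646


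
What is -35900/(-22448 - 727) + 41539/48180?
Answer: 35897711/14887620 ≈ 2.4112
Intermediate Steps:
-35900/(-22448 - 727) + 41539/48180 = -35900/(-23175) + 41539/48180 = -35900*(-1/23175) + 41539/48180 = 1436/927 + 41539/48180 = 35897711/14887620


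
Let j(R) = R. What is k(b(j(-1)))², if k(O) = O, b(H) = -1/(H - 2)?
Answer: ⅑ ≈ 0.11111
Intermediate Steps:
b(H) = -1/(-2 + H)
k(b(j(-1)))² = (-1/(-2 - 1))² = (-1/(-3))² = (-1*(-⅓))² = (⅓)² = ⅑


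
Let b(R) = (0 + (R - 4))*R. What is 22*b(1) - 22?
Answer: -88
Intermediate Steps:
b(R) = R*(-4 + R) (b(R) = (0 + (-4 + R))*R = (-4 + R)*R = R*(-4 + R))
22*b(1) - 22 = 22*(1*(-4 + 1)) - 22 = 22*(1*(-3)) - 22 = 22*(-3) - 22 = -66 - 22 = -88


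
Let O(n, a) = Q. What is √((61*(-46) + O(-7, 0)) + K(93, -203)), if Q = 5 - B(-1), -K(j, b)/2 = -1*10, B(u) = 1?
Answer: I*√2782 ≈ 52.745*I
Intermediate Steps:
K(j, b) = 20 (K(j, b) = -(-2)*10 = -2*(-10) = 20)
Q = 4 (Q = 5 - 1*1 = 5 - 1 = 4)
O(n, a) = 4
√((61*(-46) + O(-7, 0)) + K(93, -203)) = √((61*(-46) + 4) + 20) = √((-2806 + 4) + 20) = √(-2802 + 20) = √(-2782) = I*√2782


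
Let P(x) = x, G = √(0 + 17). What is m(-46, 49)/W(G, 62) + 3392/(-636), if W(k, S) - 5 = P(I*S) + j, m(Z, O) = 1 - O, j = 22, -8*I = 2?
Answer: -656/69 ≈ -9.5072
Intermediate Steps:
I = -¼ (I = -⅛*2 = -¼ ≈ -0.25000)
G = √17 ≈ 4.1231
W(k, S) = 27 - S/4 (W(k, S) = 5 + (-S/4 + 22) = 5 + (22 - S/4) = 27 - S/4)
m(-46, 49)/W(G, 62) + 3392/(-636) = (1 - 1*49)/(27 - ¼*62) + 3392/(-636) = (1 - 49)/(27 - 31/2) + 3392*(-1/636) = -48/23/2 - 16/3 = -48*2/23 - 16/3 = -96/23 - 16/3 = -656/69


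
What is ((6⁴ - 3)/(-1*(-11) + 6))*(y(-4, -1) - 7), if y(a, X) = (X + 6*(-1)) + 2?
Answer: -15516/17 ≈ -912.71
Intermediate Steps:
y(a, X) = -4 + X (y(a, X) = (X - 6) + 2 = (-6 + X) + 2 = -4 + X)
((6⁴ - 3)/(-1*(-11) + 6))*(y(-4, -1) - 7) = ((6⁴ - 3)/(-1*(-11) + 6))*((-4 - 1) - 7) = ((1296 - 3)/(11 + 6))*(-5 - 7) = (1293/17)*(-12) = -15516/17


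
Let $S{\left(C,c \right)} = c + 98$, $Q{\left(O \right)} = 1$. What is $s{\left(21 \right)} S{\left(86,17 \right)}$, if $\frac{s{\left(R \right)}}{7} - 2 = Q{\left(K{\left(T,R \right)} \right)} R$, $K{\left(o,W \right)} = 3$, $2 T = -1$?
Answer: $18515$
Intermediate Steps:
$T = - \frac{1}{2}$ ($T = \frac{1}{2} \left(-1\right) = - \frac{1}{2} \approx -0.5$)
$s{\left(R \right)} = 14 + 7 R$ ($s{\left(R \right)} = 14 + 7 \cdot 1 R = 14 + 7 R$)
$S{\left(C,c \right)} = 98 + c$
$s{\left(21 \right)} S{\left(86,17 \right)} = \left(14 + 7 \cdot 21\right) \left(98 + 17\right) = \left(14 + 147\right) 115 = 161 \cdot 115 = 18515$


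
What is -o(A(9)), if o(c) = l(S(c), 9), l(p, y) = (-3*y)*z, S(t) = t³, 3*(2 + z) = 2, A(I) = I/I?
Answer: -36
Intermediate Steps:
A(I) = 1
z = -4/3 (z = -2 + (⅓)*2 = -2 + ⅔ = -4/3 ≈ -1.3333)
l(p, y) = 4*y (l(p, y) = -3*y*(-4/3) = 4*y)
o(c) = 36 (o(c) = 4*9 = 36)
-o(A(9)) = -1*36 = -36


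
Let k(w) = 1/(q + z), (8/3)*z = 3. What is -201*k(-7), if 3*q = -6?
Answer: 1608/7 ≈ 229.71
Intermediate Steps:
z = 9/8 (z = (3/8)*3 = 9/8 ≈ 1.1250)
q = -2 (q = (⅓)*(-6) = -2)
k(w) = -8/7 (k(w) = 1/(-2 + 9/8) = 1/(-7/8) = -8/7)
-201*k(-7) = -201*(-8/7) = 1608/7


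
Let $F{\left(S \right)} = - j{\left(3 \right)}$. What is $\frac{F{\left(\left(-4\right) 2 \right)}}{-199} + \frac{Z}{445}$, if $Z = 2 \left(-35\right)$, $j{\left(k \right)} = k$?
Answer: $- \frac{2519}{17711} \approx -0.14223$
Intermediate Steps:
$F{\left(S \right)} = -3$ ($F{\left(S \right)} = \left(-1\right) 3 = -3$)
$Z = -70$
$\frac{F{\left(\left(-4\right) 2 \right)}}{-199} + \frac{Z}{445} = - \frac{3}{-199} - \frac{70}{445} = \left(-3\right) \left(- \frac{1}{199}\right) - \frac{14}{89} = \frac{3}{199} - \frac{14}{89} = - \frac{2519}{17711}$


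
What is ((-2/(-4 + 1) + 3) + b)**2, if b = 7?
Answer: 1024/9 ≈ 113.78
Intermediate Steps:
((-2/(-4 + 1) + 3) + b)**2 = ((-2/(-4 + 1) + 3) + 7)**2 = ((-2/(-3) + 3) + 7)**2 = ((-1/3*(-2) + 3) + 7)**2 = ((2/3 + 3) + 7)**2 = (11/3 + 7)**2 = (32/3)**2 = 1024/9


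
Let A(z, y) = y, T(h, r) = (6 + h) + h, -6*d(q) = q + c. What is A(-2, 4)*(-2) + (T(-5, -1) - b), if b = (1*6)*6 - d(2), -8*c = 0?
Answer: -145/3 ≈ -48.333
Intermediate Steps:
c = 0 (c = -⅛*0 = 0)
d(q) = -q/6 (d(q) = -(q + 0)/6 = -q/6)
T(h, r) = 6 + 2*h
b = 109/3 (b = (1*6)*6 - (-1)*2/6 = 6*6 - 1*(-⅓) = 36 + ⅓ = 109/3 ≈ 36.333)
A(-2, 4)*(-2) + (T(-5, -1) - b) = 4*(-2) + ((6 + 2*(-5)) - 1*109/3) = -8 + ((6 - 10) - 109/3) = -8 + (-4 - 109/3) = -8 - 121/3 = -145/3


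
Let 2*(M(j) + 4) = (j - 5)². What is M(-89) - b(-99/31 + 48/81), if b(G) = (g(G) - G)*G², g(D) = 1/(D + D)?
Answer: 5157419661731/1172752506 ≈ 4397.7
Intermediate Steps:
g(D) = 1/(2*D)
b(G) = G²*(1/(2*G) - G) (b(G) = (1/(2*G) - G)*G² = G²*(1/(2*G) - G))
M(j) = -4 + (-5 + j)²/2 (M(j) = -4 + (j - 5)²/2 = -4 + (-5 + j)²/2)
M(-89) - b(-99/31 + 48/81) = (-4 + (-5 - 89)²/2) - ((-99/31 + 48/81)/2 - (-99/31 + 48/81)³) = (-4 + (½)*(-94)²) - ((-99*1/31 + 48*(1/81))/2 - (-99*1/31 + 48*(1/81))³) = (-4 + (½)*8836) - ((-99/31 + 16/27)/2 - (-99/31 + 16/27)³) = (-4 + 4418) - ((½)*(-2177/837) - (-2177/837)³) = 4414 - (-2177/1674 - 1*(-10317519233/586376253)) = 4414 - (-2177/1674 + 10317519233/586376253) = 4414 - 1*19109899753/1172752506 = 4414 - 19109899753/1172752506 = 5157419661731/1172752506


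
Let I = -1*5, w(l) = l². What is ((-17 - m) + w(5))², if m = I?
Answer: 169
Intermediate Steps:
I = -5
m = -5
((-17 - m) + w(5))² = ((-17 - 1*(-5)) + 5²)² = ((-17 + 5) + 25)² = (-12 + 25)² = 13² = 169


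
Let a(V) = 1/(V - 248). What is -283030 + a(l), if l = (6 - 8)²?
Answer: -69059321/244 ≈ -2.8303e+5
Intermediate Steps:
l = 4 (l = (-2)² = 4)
a(V) = 1/(-248 + V)
-283030 + a(l) = -283030 + 1/(-248 + 4) = -283030 + 1/(-244) = -283030 - 1/244 = -69059321/244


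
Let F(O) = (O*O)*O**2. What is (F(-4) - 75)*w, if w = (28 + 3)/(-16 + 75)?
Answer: 5611/59 ≈ 95.102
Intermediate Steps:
w = 31/59 ≈ 0.52542
F(O) = O**4 (F(O) = O**2*O**2 = O**4)
(F(-4) - 75)*w = ((-4)**4 - 75)*(31/59) = (256 - 75)*(31/59) = 181*(31/59) = 5611/59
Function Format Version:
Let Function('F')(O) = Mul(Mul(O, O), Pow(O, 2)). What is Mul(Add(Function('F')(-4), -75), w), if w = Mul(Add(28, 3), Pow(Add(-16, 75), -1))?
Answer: Rational(5611, 59) ≈ 95.102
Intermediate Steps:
w = Rational(31, 59) (w = Mul(31, Pow(59, -1)) = Mul(31, Rational(1, 59)) = Rational(31, 59) ≈ 0.52542)
Function('F')(O) = Pow(O, 4) (Function('F')(O) = Mul(Pow(O, 2), Pow(O, 2)) = Pow(O, 4))
Mul(Add(Function('F')(-4), -75), w) = Mul(Add(Pow(-4, 4), -75), Rational(31, 59)) = Mul(Add(256, -75), Rational(31, 59)) = Mul(181, Rational(31, 59)) = Rational(5611, 59)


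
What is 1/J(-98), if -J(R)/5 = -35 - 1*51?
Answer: 1/430 ≈ 0.0023256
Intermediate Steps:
J(R) = 430 (J(R) = -5*(-35 - 1*51) = -5*(-35 - 51) = -5*(-86) = 430)
1/J(-98) = 1/430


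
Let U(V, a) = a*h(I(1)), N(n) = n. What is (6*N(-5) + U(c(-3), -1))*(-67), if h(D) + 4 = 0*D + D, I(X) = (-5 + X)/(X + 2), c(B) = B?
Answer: 4958/3 ≈ 1652.7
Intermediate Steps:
I(X) = (-5 + X)/(2 + X)
h(D) = -4 + D (h(D) = -4 + (0*D + D) = -4 + (0 + D) = -4 + D)
U(V, a) = -16*a/3 (U(V, a) = a*(-4 + (-5 + 1)/(2 + 1)) = a*(-4 - 4/3) = a*(-16/3) = -16*a/3)
(6*N(-5) + U(c(-3), -1))*(-67) = (6*(-5) - 16/3*(-1))*(-67) = (-30 + 16/3)*(-67) = -74/3*(-67) = 4958/3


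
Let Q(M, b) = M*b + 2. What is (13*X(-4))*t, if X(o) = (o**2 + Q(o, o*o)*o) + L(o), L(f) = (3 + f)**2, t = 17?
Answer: 58565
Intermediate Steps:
Q(M, b) = 2 + M*b
X(o) = o**2 + (3 + o)**2 + o*(2 + o**3) (X(o) = (o**2 + (2 + o*(o*o))*o) + (3 + o)**2 = (o**2 + (2 + o*o**2)*o) + (3 + o)**2 = (o**2 + (2 + o**3)*o) + (3 + o)**2 = (o**2 + o*(2 + o**3)) + (3 + o)**2 = o**2 + (3 + o)**2 + o*(2 + o**3))
(13*X(-4))*t = (13*(9 + (-4)**4 + 2*(-4)**2 + 8*(-4)))*17 = (13*(9 + 256 + 2*16 - 32))*17 = (13*(9 + 256 + 32 - 32))*17 = (13*265)*17 = 3445*17 = 58565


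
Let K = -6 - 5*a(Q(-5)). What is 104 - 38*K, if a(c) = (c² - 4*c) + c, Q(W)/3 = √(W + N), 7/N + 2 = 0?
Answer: -14203 - 855*I*√34 ≈ -14203.0 - 4985.5*I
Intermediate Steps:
N = -7/2 (N = 7/(-2 + 0) = 7/(-2) = 7*(-½) = -7/2 ≈ -3.5000)
Q(W) = 3*√(-7/2 + W) (Q(W) = 3*√(W - 7/2) = 3*√(-7/2 + W))
a(c) = c² - 3*c
K = -6 - 15*I*√34*(-3 + 3*I*√34/2)/2 (K = -6 - 5*3*√(-14 + 4*(-5))/2*(-3 + 3*√(-14 + 4*(-5))/2) = -6 - 5*3*√(-14 - 20)/2*(-3 + 3*√(-14 - 20)/2) = -6 - 5*3*√(-34)/2*(-3 + 3*√(-34)/2) = -6 - 5*3*(I*√34)/2*(-3 + 3*(I*√34)/2) = -6 - 5*3*I*√34/2*(-3 + 3*I*√34/2) = -6 - 15*I*√34*(-3 + 3*I*√34/2)/2 ≈ 376.5 + 131.2*I)
104 - 38*K = 104 - 38*(753/2 + 45*I*√34/2) = 104 + (-14307 - 855*I*√34) = -14203 - 855*I*√34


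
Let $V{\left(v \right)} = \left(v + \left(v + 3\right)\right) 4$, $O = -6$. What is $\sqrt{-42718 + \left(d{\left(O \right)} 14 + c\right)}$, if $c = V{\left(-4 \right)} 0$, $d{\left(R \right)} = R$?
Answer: $i \sqrt{42802} \approx 206.89 i$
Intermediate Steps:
$V{\left(v \right)} = 12 + 8 v$ ($V{\left(v \right)} = \left(v + \left(3 + v\right)\right) 4 = \left(3 + 2 v\right) 4 = 12 + 8 v$)
$c = 0$ ($c = \left(12 + 8 \left(-4\right)\right) 0 = \left(12 - 32\right) 0 = \left(-20\right) 0 = 0$)
$\sqrt{-42718 + \left(d{\left(O \right)} 14 + c\right)} = \sqrt{-42718 + \left(\left(-6\right) 14 + 0\right)} = \sqrt{-42718 + \left(-84 + 0\right)} = \sqrt{-42718 - 84} = \sqrt{-42802} = i \sqrt{42802}$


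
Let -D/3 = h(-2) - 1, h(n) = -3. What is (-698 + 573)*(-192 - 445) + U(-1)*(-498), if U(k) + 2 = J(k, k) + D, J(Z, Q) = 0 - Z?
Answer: 74147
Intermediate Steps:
J(Z, Q) = -Z
D = 12 (D = -3*(-3 - 1) = -3*(-4) = 12)
U(k) = 10 - k (U(k) = -2 + (-k + 12) = -2 + (12 - k) = 10 - k)
(-698 + 573)*(-192 - 445) + U(-1)*(-498) = (-698 + 573)*(-192 - 445) + (10 - 1*(-1))*(-498) = -125*(-637) + (10 + 1)*(-498) = 79625 + 11*(-498) = 79625 - 5478 = 74147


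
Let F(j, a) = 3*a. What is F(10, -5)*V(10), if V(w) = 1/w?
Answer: -3/2 ≈ -1.5000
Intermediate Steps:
F(10, -5)*V(10) = (3*(-5))/10 = -15*⅒ = -3/2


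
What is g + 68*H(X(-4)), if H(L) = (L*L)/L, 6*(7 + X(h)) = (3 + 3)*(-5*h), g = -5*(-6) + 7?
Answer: 921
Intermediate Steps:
g = 37 (g = 30 + 7 = 37)
X(h) = -7 - 5*h (X(h) = -7 + ((3 + 3)*(-5*h))/6 = -7 + (6*(-5*h))/6 = -7 + (-30*h)/6 = -7 - 5*h)
H(L) = L (H(L) = L²/L = L)
g + 68*H(X(-4)) = 37 + 68*(-7 - 5*(-4)) = 37 + 68*(-7 + 20) = 37 + 68*13 = 37 + 884 = 921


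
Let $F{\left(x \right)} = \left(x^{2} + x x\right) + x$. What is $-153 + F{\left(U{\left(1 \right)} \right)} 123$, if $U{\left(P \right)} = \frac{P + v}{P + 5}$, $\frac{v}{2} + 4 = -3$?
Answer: $\frac{2206}{3} \approx 735.33$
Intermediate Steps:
$v = -14$ ($v = -8 + 2 \left(-3\right) = -8 - 6 = -14$)
$U{\left(P \right)} = \frac{-14 + P}{5 + P}$ ($U{\left(P \right)} = \frac{P - 14}{P + 5} = \frac{-14 + P}{5 + P}$)
$F{\left(x \right)} = x + 2 x^{2}$ ($F{\left(x \right)} = \left(x^{2} + x^{2}\right) + x = 2 x^{2} + x = x + 2 x^{2}$)
$-153 + F{\left(U{\left(1 \right)} \right)} 123 = -153 + \frac{-14 + 1}{5 + 1} \left(1 + 2 \frac{-14 + 1}{5 + 1}\right) 123 = -153 + \frac{1}{6} \left(-13\right) \left(1 + 2 \cdot \frac{1}{6} \left(-13\right)\right) 123 = -153 + - \frac{13 \left(1 + 2 \left(- \frac{13}{6}\right)\right)}{6} \cdot 123 = -153 + - \frac{13 \left(1 - \frac{13}{3}\right)}{6} \cdot 123 = -153 + \left(- \frac{13}{6}\right) \left(- \frac{10}{3}\right) 123 = -153 + \frac{65}{9} \cdot 123 = -153 + \frac{2665}{3} = \frac{2206}{3}$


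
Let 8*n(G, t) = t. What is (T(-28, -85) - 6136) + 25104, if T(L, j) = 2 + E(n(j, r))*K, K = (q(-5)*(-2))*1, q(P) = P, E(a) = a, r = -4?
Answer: 18965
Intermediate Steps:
n(G, t) = t/8
K = 10 (K = -5*(-2)*1 = 10*1 = 10)
T(L, j) = -3 (T(L, j) = 2 + ((1/8)*(-4))*10 = 2 - 1/2*10 = 2 - 5 = -3)
(T(-28, -85) - 6136) + 25104 = (-3 - 6136) + 25104 = -6139 + 25104 = 18965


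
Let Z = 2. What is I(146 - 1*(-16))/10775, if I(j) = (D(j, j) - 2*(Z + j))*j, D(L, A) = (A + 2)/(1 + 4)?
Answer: -239112/53875 ≈ -4.4383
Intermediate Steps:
D(L, A) = ⅖ + A/5 (D(L, A) = (2 + A)/5 = (2 + A)*(⅕) = ⅖ + A/5)
I(j) = j*(-18/5 - 9*j/5) (I(j) = ((⅖ + j/5) - 2*(2 + j))*j = ((⅖ + j/5) + (-4 - 2*j))*j = (-18/5 - 9*j/5)*j = j*(-18/5 - 9*j/5))
I(146 - 1*(-16))/10775 = -9*(146 - 1*(-16))*(2 + (146 - 1*(-16)))/5/10775 = -9*(146 + 16)*(2 + (146 + 16))/5*(1/10775) = -9/5*162*(2 + 162)*(1/10775) = -9/5*162*164*(1/10775) = -239112/5*1/10775 = -239112/53875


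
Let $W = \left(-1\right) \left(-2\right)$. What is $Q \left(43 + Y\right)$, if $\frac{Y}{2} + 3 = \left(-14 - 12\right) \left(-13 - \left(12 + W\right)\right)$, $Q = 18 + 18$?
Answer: $51876$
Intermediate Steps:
$W = 2$
$Q = 36$
$Y = 1398$ ($Y = -6 + 2 \left(-14 - 12\right) \left(-13 - 14\right) = -6 + 2 \left(- 26 \left(-13 - 14\right)\right) = -6 + 2 \left(\left(-26\right) \left(-27\right)\right) = -6 + 2 \cdot 702 = -6 + 1404 = 1398$)
$Q \left(43 + Y\right) = 36 \left(43 + 1398\right) = 36 \cdot 1441 = 51876$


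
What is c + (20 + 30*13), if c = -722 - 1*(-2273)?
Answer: 1961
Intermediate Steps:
c = 1551 (c = -722 + 2273 = 1551)
c + (20 + 30*13) = 1551 + (20 + 30*13) = 1551 + (20 + 390) = 1551 + 410 = 1961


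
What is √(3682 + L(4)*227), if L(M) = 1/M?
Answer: √14955/2 ≈ 61.145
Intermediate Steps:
L(M) = 1/M
√(3682 + L(4)*227) = √(3682 + 227/4) = √(14955/4) = √14955/2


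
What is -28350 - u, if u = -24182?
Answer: -4168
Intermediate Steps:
-28350 - u = -28350 - 1*(-24182) = -28350 + 24182 = -4168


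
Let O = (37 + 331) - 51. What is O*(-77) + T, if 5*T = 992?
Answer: -121053/5 ≈ -24211.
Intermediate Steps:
T = 992/5 (T = (1/5)*992 = 992/5 ≈ 198.40)
O = 317 (O = 368 - 51 = 317)
O*(-77) + T = 317*(-77) + 992/5 = -24409 + 992/5 = -121053/5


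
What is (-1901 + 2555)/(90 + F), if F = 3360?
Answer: 109/575 ≈ 0.18957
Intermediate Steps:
(-1901 + 2555)/(90 + F) = (-1901 + 2555)/(90 + 3360) = 654/3450 = 654*(1/3450) = 109/575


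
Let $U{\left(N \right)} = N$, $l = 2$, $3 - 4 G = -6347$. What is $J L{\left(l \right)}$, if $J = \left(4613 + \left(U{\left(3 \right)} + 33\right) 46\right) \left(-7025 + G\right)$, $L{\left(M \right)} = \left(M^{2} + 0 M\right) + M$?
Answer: $-204526125$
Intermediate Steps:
$G = \frac{3175}{2}$ ($G = \frac{3}{4} - - \frac{6347}{4} = \frac{3}{4} + \frac{6347}{4} = \frac{3175}{2} \approx 1587.5$)
$L{\left(M \right)} = M + M^{2}$ ($L{\left(M \right)} = \left(M^{2} + 0\right) + M = M^{2} + M = M + M^{2}$)
$J = - \frac{68175375}{2}$ ($J = \left(4613 + \left(3 + 33\right) 46\right) \left(-7025 + \frac{3175}{2}\right) = \left(4613 + 36 \cdot 46\right) \left(- \frac{10875}{2}\right) = \left(4613 + 1656\right) \left(- \frac{10875}{2}\right) = 6269 \left(- \frac{10875}{2}\right) = - \frac{68175375}{2} \approx -3.4088 \cdot 10^{7}$)
$J L{\left(l \right)} = - \frac{68175375 \cdot 2 \left(1 + 2\right)}{2} = - \frac{68175375 \cdot 2 \cdot 3}{2} = \left(- \frac{68175375}{2}\right) 6 = -204526125$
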